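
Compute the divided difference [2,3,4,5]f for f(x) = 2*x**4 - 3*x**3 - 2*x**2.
25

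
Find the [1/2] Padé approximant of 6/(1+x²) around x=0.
6/(x**2 + 1)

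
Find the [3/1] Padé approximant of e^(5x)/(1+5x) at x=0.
(1375*x**3/48 + 25*x**2/2 + 45*x/8 + 1)/(45*x/8 + 1)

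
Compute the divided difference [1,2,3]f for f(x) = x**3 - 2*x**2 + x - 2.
4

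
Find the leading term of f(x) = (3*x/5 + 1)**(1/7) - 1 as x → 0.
3*x/35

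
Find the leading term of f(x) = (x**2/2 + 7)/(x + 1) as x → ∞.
x/2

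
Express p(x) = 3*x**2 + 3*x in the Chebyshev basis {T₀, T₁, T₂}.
(3/2)T₀ + (3)T₁ + (3/2)T₂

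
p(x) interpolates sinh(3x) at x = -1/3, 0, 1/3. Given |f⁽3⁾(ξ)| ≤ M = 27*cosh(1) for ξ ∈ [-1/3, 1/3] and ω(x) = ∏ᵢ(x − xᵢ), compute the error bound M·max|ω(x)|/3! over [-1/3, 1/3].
sqrt(3)*cosh(1)/27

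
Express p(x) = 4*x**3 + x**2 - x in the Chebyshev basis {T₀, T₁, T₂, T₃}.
(1/2)T₀ + (2)T₁ + (1/2)T₂ + T₃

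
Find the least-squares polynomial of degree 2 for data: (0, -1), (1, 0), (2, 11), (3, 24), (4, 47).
-43/35 + (-8/7)x + (23/7)x²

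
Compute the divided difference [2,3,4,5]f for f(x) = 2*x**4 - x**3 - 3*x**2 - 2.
27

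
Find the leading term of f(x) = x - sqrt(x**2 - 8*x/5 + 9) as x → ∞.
4/5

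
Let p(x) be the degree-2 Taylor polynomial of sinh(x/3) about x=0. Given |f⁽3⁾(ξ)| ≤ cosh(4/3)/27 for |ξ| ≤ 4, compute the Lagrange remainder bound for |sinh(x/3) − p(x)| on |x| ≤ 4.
32*cosh(4/3)/81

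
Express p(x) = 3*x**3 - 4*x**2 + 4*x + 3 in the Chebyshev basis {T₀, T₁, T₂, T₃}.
T₀ + (25/4)T₁ + (-2)T₂ + (3/4)T₃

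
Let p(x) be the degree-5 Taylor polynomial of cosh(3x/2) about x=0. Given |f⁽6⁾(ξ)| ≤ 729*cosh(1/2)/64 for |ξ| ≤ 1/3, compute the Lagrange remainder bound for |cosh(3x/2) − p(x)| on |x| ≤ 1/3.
cosh(1/2)/46080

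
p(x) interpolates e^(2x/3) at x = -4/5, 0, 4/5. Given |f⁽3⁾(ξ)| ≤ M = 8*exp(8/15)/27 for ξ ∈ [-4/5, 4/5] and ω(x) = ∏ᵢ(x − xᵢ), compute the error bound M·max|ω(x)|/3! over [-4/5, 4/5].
512*sqrt(3)*exp(8/15)/91125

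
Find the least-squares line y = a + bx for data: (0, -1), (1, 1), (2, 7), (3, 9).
a = -7/5, b = 18/5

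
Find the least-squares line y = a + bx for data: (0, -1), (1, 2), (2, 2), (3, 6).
a = -9/10, b = 21/10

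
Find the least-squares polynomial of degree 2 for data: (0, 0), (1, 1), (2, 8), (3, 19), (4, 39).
1/5 + (-12/5)x + (3)x²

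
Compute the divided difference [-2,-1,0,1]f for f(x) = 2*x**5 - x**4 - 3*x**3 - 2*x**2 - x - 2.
9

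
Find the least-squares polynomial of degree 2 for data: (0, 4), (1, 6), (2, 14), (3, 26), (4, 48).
30/7 + (-62/35)x + (22/7)x²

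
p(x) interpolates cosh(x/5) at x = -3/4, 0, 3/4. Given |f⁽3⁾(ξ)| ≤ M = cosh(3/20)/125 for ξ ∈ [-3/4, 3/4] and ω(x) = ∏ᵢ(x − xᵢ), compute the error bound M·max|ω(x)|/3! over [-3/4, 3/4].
sqrt(3)*cosh(3/20)/8000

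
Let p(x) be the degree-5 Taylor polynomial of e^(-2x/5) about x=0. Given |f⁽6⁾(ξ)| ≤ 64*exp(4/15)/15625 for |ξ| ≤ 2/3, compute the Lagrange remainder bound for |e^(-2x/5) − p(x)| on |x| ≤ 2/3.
256*exp(4/15)/512578125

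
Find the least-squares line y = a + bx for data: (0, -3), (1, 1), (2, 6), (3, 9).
a = -29/10, b = 41/10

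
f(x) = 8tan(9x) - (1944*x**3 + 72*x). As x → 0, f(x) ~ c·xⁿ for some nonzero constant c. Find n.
5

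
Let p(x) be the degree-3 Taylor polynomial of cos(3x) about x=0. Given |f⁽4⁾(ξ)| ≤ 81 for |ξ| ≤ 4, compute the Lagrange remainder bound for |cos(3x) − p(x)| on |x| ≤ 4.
864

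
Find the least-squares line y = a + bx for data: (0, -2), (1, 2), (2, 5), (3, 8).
a = -17/10, b = 33/10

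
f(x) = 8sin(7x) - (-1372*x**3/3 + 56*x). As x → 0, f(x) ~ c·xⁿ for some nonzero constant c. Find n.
5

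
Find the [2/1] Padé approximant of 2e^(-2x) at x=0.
(4*x**2/3 - 8*x/3 + 2)/(2*x/3 + 1)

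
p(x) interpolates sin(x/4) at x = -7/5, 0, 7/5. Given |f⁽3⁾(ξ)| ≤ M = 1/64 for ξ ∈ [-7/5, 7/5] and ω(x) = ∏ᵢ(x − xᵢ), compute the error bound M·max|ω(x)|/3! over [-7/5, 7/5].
343*sqrt(3)/216000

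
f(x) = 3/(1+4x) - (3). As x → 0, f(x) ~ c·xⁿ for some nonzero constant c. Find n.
1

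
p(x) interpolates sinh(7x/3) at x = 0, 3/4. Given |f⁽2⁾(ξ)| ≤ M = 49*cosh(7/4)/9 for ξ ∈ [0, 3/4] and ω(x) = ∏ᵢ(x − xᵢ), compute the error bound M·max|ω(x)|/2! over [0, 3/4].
49*cosh(7/4)/128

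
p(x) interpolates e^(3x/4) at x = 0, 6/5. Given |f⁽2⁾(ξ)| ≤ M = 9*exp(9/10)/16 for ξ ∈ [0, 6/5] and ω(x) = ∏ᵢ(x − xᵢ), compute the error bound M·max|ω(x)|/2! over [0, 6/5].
81*exp(9/10)/800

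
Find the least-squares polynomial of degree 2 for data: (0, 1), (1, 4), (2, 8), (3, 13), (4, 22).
44/35 + (97/70)x + (13/14)x²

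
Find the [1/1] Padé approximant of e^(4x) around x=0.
(2*x + 1)/(1 - 2*x)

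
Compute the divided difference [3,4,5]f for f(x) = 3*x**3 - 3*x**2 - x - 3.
33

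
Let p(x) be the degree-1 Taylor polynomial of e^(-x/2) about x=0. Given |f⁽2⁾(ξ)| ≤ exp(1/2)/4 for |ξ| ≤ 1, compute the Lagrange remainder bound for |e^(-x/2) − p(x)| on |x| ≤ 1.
exp(1/2)/8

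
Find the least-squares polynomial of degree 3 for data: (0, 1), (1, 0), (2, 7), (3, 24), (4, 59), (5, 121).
46/63 + (-65/189)x + (-23/36)x² + (119/108)x³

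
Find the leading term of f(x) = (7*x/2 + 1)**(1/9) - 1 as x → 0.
7*x/18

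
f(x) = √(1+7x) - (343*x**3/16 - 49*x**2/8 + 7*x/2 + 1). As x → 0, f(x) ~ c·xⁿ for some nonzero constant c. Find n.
4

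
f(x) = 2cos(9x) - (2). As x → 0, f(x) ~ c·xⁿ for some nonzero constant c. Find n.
2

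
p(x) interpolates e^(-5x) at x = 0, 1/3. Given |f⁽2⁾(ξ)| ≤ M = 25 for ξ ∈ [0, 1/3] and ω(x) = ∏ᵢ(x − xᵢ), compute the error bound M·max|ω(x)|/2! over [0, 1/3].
25/72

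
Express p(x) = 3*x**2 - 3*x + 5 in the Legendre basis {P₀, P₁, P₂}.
(6)P₀ + (-3)P₁ + (2)P₂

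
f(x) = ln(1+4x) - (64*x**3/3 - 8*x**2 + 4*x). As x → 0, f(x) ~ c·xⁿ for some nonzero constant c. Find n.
4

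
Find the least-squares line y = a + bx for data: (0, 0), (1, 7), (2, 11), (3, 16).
a = 7/10, b = 26/5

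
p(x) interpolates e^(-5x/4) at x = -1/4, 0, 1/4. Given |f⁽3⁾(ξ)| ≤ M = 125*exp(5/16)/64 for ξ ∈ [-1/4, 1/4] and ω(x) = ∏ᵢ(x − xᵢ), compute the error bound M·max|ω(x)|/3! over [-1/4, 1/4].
125*sqrt(3)*exp(5/16)/110592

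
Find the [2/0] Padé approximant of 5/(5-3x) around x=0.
9*x**2/25 + 3*x/5 + 1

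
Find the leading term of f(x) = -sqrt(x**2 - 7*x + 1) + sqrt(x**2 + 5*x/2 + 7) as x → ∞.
19/4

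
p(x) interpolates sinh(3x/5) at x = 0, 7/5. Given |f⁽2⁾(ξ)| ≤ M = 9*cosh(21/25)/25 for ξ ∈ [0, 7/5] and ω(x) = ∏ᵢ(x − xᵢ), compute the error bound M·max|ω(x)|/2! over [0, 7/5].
441*cosh(21/25)/5000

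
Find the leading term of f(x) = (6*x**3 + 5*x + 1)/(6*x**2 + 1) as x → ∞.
x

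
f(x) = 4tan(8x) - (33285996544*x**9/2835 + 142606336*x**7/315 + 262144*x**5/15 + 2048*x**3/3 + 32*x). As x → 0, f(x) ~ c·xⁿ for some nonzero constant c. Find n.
11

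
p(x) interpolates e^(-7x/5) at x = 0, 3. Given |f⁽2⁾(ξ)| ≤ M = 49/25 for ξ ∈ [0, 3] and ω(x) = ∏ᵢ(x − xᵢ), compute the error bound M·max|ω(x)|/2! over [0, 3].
441/200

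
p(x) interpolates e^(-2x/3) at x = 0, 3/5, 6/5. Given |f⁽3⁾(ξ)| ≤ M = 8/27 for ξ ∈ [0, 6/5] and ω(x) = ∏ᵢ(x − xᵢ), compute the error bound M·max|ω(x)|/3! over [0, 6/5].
8*sqrt(3)/3375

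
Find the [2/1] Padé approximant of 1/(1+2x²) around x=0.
1 - 2*x**2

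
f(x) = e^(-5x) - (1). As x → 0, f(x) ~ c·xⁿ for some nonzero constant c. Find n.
1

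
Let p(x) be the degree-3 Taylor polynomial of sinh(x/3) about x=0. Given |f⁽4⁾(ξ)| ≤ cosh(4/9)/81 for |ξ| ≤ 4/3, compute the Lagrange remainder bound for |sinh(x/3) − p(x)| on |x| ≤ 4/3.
32*cosh(4/9)/19683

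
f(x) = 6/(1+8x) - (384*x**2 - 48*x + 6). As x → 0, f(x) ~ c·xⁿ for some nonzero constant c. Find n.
3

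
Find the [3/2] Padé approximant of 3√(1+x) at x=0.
(3*x**3/32 + 27*x**2/16 + 9*x/2 + 3)/(3*x**2/16 + x + 1)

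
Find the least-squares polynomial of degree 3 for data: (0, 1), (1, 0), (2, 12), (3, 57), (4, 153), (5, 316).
8/7 + (-19/7)x + (-13/7)x² + (3)x³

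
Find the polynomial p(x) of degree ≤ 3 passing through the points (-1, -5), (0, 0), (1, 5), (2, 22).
2*x**3 + 3*x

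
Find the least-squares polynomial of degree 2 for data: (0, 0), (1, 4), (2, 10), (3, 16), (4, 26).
4/35 + (104/35)x + (6/7)x²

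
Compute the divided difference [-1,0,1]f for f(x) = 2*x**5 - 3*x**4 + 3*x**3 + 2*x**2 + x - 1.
-1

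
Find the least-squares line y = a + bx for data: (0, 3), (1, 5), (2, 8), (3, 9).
a = 31/10, b = 21/10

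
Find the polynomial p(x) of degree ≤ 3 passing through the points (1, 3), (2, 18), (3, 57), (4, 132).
2*x**3 + x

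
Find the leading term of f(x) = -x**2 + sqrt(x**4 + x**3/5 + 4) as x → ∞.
x/10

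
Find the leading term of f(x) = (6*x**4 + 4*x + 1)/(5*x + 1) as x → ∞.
6*x**3/5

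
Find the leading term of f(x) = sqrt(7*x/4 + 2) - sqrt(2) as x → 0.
7*sqrt(2)*x/16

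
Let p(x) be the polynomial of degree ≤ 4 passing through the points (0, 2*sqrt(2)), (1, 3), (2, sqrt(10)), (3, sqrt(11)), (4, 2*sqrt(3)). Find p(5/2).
-15/32 - 5*sqrt(3)/64 + 3*sqrt(2)/64 + 15*sqrt(11)/32 + 45*sqrt(10)/64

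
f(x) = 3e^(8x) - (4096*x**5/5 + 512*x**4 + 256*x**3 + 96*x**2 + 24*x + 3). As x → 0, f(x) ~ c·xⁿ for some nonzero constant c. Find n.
6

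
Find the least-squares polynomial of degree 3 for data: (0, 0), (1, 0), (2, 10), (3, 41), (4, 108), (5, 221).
(-23/42)x + (-41/28)x² + (25/12)x³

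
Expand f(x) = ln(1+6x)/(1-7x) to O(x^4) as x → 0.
6*x + 24*x**2 + 240*x**3 + O(x**4)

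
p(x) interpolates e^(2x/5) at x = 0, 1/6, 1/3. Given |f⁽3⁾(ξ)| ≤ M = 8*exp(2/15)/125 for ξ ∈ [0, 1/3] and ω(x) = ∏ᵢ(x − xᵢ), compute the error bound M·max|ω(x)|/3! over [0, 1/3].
sqrt(3)*exp(2/15)/91125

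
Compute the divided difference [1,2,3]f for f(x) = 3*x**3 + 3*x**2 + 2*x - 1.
21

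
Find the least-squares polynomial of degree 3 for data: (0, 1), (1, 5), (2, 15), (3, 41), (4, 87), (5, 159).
74/63 + (505/378)x + (109/126)x² + (28/27)x³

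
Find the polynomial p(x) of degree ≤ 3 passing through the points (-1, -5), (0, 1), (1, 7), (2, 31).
3*x**3 + 3*x + 1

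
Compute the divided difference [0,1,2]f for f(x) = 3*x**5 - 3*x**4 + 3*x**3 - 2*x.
33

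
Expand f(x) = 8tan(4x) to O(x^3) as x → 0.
32*x + O(x**3)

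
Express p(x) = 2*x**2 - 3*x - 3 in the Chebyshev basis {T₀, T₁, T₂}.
(-2)T₀ + (-3)T₁ + T₂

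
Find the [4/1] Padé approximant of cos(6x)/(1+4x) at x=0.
(54*x**4 - 18*x**2 + 1)/(4*x + 1)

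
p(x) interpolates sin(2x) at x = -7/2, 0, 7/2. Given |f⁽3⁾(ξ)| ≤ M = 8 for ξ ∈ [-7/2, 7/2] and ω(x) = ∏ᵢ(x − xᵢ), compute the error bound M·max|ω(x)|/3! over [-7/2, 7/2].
343*sqrt(3)/27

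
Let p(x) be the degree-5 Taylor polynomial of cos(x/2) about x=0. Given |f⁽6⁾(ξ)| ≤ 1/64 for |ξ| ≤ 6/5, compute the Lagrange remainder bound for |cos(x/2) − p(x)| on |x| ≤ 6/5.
81/1250000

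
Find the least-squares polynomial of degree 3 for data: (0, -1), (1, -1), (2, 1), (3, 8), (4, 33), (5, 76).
-62/63 + (340/189)x + (-701/252)x² + (119/108)x³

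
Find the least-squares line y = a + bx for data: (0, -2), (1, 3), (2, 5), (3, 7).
a = -11/10, b = 29/10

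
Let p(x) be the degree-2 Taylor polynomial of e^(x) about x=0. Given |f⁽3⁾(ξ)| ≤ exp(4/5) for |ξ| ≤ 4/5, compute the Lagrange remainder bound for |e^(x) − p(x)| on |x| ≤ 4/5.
32*exp(4/5)/375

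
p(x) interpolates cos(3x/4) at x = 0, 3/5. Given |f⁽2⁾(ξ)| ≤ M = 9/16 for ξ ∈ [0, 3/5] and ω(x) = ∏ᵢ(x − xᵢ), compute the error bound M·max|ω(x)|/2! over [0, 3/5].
81/3200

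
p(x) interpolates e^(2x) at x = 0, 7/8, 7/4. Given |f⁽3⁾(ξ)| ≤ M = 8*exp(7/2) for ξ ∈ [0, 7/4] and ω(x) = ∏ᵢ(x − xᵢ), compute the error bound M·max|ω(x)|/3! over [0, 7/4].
343*sqrt(3)*exp(7/2)/1728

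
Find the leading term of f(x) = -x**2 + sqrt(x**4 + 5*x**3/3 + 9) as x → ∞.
5*x/6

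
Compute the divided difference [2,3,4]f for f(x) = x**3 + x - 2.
9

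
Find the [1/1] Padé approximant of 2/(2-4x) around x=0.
1/(1 - 2*x)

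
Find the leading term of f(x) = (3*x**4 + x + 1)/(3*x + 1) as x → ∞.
x**3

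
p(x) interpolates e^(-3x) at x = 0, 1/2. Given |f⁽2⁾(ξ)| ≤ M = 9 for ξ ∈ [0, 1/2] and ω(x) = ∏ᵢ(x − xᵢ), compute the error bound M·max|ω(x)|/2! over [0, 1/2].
9/32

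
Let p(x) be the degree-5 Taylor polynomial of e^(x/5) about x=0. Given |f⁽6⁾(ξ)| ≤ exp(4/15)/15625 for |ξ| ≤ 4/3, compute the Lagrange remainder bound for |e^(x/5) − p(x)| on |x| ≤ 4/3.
256*exp(4/15)/512578125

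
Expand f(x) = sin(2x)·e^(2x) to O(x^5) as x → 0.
2*x + 4*x**2 + 8*x**3/3 + O(x**5)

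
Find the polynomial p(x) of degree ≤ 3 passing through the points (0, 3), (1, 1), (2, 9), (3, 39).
2*x**3 - x**2 - 3*x + 3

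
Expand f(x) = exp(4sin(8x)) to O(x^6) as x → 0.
1 + 32*x + 512*x**2 + 5120*x**3 + 32768*x**4 + 1589248*x**5/15 + O(x**6)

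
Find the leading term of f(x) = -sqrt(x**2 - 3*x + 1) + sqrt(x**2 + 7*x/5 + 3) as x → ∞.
11/5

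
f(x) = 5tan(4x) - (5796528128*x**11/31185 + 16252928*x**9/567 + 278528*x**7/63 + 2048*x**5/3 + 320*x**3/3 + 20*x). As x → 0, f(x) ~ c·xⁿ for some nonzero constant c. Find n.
13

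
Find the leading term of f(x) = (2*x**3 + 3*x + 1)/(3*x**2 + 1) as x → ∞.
2*x/3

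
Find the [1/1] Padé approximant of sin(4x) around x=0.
4*x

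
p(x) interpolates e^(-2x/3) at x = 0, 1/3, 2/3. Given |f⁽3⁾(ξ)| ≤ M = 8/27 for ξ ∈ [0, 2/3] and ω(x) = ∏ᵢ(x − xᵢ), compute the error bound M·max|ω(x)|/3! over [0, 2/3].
8*sqrt(3)/19683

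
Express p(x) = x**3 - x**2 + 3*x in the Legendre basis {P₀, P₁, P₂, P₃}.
(-1/3)P₀ + (18/5)P₁ + (-2/3)P₂ + (2/5)P₃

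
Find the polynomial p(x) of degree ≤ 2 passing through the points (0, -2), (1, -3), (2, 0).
2*x**2 - 3*x - 2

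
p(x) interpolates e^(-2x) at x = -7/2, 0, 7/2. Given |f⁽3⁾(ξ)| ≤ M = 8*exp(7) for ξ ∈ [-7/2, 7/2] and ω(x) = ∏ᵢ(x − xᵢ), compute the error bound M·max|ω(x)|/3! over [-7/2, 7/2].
343*sqrt(3)*exp(7)/27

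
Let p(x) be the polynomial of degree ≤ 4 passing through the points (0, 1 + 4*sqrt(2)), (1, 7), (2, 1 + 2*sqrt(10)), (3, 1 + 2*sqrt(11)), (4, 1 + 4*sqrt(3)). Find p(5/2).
-5*sqrt(3)/32 + 1/16 + 3*sqrt(2)/32 + 15*sqrt(11)/16 + 45*sqrt(10)/32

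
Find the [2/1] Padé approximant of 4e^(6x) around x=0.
(24*x**2 + 16*x + 4)/(1 - 2*x)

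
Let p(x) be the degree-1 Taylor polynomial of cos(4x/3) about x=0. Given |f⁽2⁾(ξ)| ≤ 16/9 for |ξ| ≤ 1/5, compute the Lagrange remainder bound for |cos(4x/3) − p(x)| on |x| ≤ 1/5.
8/225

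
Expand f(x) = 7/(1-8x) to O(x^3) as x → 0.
7 + 56*x + 448*x**2 + O(x**3)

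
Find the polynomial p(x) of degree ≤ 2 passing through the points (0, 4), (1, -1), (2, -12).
-3*x**2 - 2*x + 4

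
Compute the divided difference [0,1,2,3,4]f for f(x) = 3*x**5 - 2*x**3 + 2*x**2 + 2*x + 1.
30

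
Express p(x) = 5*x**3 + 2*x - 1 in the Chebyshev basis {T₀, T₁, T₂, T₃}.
-T₀ + (23/4)T₁ + (5/4)T₃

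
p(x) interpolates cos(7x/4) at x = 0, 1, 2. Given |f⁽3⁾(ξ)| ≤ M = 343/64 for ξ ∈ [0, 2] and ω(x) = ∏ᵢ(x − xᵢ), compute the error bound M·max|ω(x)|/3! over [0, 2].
343*sqrt(3)/1728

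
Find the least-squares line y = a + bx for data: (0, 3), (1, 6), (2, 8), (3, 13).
a = 27/10, b = 16/5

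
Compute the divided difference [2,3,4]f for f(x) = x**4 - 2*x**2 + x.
53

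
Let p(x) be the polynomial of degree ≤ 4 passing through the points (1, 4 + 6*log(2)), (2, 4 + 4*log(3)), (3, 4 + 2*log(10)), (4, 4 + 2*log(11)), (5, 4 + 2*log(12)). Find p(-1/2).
log(184467440737095516160000000000000000000000000000000000000000000000*11**(15/16)*2**(25/64)*3**(19/64)*5**(13/32)/144131868228680264311915617571207068008843326205168934565717750659) + 4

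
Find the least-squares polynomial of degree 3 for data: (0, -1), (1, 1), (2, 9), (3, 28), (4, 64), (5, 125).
-139/126 + (1465/756)x + (-73/126)x² + (113/108)x³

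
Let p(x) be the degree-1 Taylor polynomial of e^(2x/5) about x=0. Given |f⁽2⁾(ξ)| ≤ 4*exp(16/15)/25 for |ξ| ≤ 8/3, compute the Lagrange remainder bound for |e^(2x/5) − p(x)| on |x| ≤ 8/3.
128*exp(16/15)/225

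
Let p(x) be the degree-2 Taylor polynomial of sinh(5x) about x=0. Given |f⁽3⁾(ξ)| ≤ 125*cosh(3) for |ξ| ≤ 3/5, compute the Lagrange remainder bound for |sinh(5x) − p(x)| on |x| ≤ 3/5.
9*cosh(3)/2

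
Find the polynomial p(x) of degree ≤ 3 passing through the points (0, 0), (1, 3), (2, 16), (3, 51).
2*x**3 - x**2 + 2*x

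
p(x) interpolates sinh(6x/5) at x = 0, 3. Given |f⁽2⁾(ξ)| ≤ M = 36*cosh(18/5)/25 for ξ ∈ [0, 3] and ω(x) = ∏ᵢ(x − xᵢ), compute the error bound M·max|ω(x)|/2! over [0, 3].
81*cosh(18/5)/50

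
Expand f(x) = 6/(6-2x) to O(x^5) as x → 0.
1 + x/3 + x**2/9 + x**3/27 + x**4/81 + O(x**5)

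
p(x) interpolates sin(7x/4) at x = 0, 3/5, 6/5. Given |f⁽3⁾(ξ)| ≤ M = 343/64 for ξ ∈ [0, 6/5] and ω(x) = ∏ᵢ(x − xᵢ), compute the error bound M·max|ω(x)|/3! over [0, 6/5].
343*sqrt(3)/8000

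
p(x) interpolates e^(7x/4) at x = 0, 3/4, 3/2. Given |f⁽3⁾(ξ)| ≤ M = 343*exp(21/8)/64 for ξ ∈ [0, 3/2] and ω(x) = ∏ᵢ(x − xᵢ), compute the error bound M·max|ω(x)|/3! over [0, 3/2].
343*sqrt(3)*exp(21/8)/4096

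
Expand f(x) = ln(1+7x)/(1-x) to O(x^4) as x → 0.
7*x - 35*x**2/2 + 581*x**3/6 + O(x**4)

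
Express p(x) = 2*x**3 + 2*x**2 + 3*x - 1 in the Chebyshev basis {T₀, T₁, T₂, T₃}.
(9/2)T₁ + T₂ + (1/2)T₃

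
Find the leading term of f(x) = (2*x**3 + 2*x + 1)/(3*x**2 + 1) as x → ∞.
2*x/3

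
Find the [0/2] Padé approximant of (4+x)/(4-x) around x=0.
1/(x**2/8 - x/2 + 1)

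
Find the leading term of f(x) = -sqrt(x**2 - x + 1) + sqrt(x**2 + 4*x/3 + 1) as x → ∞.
7/6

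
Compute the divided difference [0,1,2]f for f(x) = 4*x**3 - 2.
12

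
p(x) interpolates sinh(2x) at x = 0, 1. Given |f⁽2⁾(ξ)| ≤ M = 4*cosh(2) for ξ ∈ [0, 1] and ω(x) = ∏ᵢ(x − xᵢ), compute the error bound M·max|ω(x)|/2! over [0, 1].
cosh(2)/2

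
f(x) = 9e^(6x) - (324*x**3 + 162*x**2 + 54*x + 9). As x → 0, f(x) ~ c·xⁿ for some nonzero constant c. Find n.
4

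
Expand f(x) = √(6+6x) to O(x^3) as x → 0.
sqrt(6) + sqrt(6)*x/2 - sqrt(6)*x**2/8 + O(x**3)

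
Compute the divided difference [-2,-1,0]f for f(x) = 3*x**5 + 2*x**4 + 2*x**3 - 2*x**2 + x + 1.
-39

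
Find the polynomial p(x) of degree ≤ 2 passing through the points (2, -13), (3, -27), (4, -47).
-3*x**2 + x - 3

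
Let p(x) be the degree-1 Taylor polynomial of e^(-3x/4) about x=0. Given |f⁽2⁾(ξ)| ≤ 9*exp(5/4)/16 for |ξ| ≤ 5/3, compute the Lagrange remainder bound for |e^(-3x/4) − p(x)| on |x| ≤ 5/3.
25*exp(5/4)/32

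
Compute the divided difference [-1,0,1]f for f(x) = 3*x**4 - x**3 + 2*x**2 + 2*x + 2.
5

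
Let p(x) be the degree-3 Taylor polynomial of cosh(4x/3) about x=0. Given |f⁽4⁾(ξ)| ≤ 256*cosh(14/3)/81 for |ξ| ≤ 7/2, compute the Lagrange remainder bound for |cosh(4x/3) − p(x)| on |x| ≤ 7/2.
4802*cosh(14/3)/243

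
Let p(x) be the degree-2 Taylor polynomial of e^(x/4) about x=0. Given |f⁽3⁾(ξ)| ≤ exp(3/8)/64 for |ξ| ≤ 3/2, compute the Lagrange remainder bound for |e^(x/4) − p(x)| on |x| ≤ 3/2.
9*exp(3/8)/1024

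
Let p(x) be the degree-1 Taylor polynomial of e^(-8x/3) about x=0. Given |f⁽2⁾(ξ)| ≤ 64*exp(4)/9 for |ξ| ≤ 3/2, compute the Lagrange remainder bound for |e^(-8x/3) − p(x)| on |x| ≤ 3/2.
8*exp(4)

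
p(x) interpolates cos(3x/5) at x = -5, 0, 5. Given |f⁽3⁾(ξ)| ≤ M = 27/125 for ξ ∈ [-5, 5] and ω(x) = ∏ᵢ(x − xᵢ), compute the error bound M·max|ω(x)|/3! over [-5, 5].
sqrt(3)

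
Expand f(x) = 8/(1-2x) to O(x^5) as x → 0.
8 + 16*x + 32*x**2 + 64*x**3 + 128*x**4 + O(x**5)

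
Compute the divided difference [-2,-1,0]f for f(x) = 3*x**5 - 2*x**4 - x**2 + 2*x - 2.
-60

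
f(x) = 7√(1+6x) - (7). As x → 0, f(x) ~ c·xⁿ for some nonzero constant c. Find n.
1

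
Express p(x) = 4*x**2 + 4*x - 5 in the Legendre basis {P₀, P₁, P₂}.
(-11/3)P₀ + (4)P₁ + (8/3)P₂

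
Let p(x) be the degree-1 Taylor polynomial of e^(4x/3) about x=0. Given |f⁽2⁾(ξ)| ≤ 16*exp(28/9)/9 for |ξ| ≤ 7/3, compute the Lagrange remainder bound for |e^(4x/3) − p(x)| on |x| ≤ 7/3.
392*exp(28/9)/81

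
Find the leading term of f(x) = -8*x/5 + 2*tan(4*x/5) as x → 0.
128*x**3/375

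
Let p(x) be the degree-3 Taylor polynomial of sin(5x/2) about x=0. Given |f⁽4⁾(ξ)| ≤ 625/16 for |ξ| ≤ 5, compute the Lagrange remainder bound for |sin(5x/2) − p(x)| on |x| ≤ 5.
390625/384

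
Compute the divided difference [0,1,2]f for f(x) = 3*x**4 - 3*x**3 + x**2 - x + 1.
13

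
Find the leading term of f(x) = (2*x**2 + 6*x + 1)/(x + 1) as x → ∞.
2*x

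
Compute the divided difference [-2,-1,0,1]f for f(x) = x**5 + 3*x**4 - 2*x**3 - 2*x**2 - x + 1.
-3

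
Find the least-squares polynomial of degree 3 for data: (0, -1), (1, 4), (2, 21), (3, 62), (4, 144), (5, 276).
-17/18 + (2573/756)x + (-95/126)x² + (241/108)x³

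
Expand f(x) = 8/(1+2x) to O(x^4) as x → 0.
8 - 16*x + 32*x**2 - 64*x**3 + O(x**4)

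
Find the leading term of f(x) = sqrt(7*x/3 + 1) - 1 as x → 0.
7*x/6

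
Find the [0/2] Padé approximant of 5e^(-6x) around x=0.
5/(18*x**2 + 6*x + 1)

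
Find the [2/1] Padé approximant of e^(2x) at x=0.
(2*x**2/3 + 4*x/3 + 1)/(1 - 2*x/3)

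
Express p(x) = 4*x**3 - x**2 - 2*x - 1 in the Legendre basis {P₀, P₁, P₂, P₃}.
(-4/3)P₀ + (2/5)P₁ + (-2/3)P₂ + (8/5)P₃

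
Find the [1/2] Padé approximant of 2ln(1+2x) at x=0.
4*x/(-x**2/3 + x + 1)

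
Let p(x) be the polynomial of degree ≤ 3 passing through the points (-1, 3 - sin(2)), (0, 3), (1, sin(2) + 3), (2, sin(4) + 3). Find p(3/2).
5*sin(4)/16 + 7*sin(2)/8 + 3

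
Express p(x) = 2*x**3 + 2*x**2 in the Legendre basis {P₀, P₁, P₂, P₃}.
(2/3)P₀ + (6/5)P₁ + (4/3)P₂ + (4/5)P₃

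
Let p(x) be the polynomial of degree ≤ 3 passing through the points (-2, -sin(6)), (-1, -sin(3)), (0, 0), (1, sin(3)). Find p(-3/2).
-7*sin(3)/8 - 5*sin(6)/16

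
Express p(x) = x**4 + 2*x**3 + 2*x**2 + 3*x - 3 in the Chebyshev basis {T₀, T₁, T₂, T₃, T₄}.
(-13/8)T₀ + (9/2)T₁ + (3/2)T₂ + (1/2)T₃ + (1/8)T₄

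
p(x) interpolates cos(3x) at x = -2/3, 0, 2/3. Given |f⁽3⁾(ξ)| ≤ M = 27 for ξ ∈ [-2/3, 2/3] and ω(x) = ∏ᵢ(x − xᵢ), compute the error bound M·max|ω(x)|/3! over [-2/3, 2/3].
8*sqrt(3)/27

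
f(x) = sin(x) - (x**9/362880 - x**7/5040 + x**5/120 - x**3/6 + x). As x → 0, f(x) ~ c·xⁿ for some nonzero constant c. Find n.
11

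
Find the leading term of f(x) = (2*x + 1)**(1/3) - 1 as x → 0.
2*x/3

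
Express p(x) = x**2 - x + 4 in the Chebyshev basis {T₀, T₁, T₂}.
(9/2)T₀ - T₁ + (1/2)T₂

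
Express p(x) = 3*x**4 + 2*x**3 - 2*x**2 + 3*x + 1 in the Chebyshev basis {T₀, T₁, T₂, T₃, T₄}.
(9/8)T₀ + (9/2)T₁ + (1/2)T₂ + (1/2)T₃ + (3/8)T₄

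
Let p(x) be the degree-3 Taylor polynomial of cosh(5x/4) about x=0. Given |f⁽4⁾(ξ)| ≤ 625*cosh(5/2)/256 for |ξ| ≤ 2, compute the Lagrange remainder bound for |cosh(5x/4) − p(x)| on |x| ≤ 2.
625*cosh(5/2)/384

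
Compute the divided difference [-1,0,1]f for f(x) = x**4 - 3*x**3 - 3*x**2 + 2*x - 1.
-2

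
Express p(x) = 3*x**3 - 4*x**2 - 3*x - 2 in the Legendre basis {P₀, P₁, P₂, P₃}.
(-10/3)P₀ + (-6/5)P₁ + (-8/3)P₂ + (6/5)P₃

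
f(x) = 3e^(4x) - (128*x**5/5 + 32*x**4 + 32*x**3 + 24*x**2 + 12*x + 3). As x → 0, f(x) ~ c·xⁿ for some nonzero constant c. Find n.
6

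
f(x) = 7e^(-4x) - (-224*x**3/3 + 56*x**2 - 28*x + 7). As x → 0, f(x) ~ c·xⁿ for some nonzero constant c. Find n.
4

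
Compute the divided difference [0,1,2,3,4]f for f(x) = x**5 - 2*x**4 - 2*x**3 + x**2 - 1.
8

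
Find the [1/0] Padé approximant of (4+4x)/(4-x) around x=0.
5*x/4 + 1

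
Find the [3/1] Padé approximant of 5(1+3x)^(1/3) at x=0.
(-5*x**3/3 + 5*x**2 + 15*x + 5)/(2*x + 1)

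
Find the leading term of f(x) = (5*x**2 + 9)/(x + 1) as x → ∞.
5*x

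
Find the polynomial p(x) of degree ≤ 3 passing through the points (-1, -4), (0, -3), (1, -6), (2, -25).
-2*x**3 - 2*x**2 + x - 3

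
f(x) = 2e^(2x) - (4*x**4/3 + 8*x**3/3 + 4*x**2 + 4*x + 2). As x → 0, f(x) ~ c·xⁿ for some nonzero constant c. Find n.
5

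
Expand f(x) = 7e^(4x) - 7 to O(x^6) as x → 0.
28*x + 56*x**2 + 224*x**3/3 + 224*x**4/3 + 896*x**5/15 + O(x**6)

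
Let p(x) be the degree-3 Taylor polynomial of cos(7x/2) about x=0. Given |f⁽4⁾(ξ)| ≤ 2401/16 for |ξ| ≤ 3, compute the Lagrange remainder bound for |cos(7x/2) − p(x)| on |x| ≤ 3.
64827/128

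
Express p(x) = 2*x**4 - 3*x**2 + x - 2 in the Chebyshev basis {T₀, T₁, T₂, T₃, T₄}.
(-11/4)T₀ + T₁ + (-1/2)T₂ + (1/4)T₄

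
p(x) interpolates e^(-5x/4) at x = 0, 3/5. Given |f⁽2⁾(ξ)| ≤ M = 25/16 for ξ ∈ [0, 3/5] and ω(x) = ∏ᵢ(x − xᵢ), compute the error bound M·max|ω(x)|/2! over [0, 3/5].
9/128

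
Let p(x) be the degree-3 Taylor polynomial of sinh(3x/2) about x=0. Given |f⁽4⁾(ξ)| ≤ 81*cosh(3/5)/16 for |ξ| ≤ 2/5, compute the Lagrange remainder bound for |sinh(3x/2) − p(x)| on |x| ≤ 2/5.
27*cosh(3/5)/5000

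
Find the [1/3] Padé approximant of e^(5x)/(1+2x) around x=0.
(15*x/4 + 1)/(325*x**3/24 - 35*x**2/4 + 3*x/4 + 1)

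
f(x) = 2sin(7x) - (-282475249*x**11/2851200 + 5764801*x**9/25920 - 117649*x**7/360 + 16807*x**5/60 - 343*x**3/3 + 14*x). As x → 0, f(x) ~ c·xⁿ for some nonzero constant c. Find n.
13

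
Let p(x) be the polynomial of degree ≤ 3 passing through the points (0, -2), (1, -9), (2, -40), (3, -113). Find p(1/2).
-29/8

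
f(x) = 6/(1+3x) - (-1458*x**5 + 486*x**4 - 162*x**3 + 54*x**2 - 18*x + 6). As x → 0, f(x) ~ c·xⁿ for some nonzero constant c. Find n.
6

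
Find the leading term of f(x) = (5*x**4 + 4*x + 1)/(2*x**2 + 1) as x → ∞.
5*x**2/2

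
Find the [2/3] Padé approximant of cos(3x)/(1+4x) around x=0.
(1 - 15*x**2/4)/(3*x**3 + 3*x**2/4 + 4*x + 1)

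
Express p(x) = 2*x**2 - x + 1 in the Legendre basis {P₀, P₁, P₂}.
(5/3)P₀ - P₁ + (4/3)P₂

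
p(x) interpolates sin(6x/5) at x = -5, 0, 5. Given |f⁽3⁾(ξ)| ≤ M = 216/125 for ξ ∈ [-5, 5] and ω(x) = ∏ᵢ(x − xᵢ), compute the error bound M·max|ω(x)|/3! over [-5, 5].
8*sqrt(3)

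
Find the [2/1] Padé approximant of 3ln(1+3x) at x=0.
9*x*(x + 2)/(2*(2*x + 1))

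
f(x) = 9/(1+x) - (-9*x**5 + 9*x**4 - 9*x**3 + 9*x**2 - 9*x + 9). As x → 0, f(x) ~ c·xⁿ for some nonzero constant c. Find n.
6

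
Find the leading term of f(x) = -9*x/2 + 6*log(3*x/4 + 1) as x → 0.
-27*x**2/16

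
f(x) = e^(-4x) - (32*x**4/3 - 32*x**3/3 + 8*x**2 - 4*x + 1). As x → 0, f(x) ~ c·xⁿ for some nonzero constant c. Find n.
5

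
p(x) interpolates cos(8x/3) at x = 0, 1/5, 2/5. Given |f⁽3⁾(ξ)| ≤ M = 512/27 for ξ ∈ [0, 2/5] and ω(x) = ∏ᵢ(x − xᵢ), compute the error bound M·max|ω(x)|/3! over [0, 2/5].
512*sqrt(3)/91125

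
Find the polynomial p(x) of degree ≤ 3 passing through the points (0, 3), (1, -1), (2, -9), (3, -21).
-2*x**2 - 2*x + 3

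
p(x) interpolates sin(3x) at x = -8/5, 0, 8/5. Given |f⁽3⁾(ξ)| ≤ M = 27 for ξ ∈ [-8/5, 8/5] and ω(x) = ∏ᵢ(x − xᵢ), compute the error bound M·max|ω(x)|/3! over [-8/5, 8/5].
512*sqrt(3)/125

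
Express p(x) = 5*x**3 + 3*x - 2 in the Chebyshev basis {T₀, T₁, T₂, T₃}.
(-2)T₀ + (27/4)T₁ + (5/4)T₃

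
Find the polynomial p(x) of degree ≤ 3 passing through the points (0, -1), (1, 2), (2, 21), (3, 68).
2*x**3 + 2*x**2 - x - 1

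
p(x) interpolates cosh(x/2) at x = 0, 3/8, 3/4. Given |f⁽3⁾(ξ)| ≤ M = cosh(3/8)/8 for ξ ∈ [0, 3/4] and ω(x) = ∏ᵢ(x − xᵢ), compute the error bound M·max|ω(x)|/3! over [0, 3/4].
sqrt(3)*cosh(3/8)/4096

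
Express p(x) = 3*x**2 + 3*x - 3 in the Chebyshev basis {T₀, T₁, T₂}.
(-3/2)T₀ + (3)T₁ + (3/2)T₂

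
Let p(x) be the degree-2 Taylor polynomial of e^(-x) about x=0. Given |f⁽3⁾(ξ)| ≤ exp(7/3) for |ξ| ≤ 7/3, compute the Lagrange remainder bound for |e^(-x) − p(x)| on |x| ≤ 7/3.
343*exp(7/3)/162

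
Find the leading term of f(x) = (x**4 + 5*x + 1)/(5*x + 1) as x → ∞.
x**3/5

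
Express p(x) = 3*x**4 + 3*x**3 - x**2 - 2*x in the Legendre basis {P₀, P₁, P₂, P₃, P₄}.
(4/15)P₀ + (-1/5)P₁ + (22/21)P₂ + (6/5)P₃ + (24/35)P₄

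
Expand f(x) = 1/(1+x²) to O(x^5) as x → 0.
1 - x**2 + x**4 + O(x**5)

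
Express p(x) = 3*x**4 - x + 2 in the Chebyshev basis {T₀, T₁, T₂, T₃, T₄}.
(25/8)T₀ - T₁ + (3/2)T₂ + (3/8)T₄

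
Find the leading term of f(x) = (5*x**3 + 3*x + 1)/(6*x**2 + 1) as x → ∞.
5*x/6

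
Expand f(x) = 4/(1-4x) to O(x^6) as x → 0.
4 + 16*x + 64*x**2 + 256*x**3 + 1024*x**4 + 4096*x**5 + O(x**6)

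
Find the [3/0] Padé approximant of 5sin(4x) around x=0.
-160*x**3/3 + 20*x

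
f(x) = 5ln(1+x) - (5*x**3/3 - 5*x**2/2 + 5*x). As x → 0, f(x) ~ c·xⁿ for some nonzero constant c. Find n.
4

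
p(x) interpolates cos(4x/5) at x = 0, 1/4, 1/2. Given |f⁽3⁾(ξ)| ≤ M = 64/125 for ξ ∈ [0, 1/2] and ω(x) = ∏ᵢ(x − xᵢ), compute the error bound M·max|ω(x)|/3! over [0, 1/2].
sqrt(3)/3375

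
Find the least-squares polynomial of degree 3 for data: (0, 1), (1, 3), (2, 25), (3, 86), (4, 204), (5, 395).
139/126 + (-2221/756)x + (199/126)x² + (319/108)x³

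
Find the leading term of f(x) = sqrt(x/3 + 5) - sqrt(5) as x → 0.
sqrt(5)*x/30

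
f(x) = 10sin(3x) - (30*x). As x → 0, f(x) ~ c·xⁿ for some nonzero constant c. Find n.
3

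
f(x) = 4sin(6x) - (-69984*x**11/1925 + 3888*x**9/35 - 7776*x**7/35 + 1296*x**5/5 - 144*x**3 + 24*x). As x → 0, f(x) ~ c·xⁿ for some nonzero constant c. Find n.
13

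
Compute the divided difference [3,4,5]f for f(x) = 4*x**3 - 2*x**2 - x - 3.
46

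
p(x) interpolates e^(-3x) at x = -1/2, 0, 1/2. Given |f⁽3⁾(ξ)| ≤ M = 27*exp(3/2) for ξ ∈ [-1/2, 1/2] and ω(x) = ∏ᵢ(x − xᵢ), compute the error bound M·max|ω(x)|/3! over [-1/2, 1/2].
sqrt(3)*exp(3/2)/8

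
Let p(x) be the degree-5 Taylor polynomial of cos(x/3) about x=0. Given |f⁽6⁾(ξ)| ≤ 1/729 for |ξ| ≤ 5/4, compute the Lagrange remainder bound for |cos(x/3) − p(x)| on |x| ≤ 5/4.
3125/429981696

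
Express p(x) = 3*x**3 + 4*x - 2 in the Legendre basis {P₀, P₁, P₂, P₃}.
(-2)P₀ + (29/5)P₁ + (6/5)P₃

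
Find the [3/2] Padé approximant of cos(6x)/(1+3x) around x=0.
(36*x**3 - 12*x**2 - 3*x + 1)/(1 - 3*x**2)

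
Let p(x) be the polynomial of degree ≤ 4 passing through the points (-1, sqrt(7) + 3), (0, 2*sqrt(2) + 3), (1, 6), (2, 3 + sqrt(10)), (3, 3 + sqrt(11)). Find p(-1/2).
-5*sqrt(11)/128 + 7*sqrt(10)/32 + 35*sqrt(7)/128 + 87/64 + 35*sqrt(2)/16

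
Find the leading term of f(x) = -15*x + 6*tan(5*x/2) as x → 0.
125*x**3/4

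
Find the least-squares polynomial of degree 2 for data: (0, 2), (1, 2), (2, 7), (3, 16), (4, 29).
66/35 + (-62/35)x + (15/7)x²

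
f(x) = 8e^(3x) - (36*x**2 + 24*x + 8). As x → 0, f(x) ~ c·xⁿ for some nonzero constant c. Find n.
3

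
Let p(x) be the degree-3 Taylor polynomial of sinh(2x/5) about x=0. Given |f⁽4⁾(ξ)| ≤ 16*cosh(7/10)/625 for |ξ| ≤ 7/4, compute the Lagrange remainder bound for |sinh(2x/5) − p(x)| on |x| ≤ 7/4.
2401*cosh(7/10)/240000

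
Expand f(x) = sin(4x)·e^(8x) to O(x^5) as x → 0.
4*x + 32*x**2 + 352*x**3/3 + 256*x**4 + O(x**5)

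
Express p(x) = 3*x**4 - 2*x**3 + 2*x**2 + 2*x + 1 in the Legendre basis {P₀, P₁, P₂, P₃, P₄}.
(34/15)P₀ + (4/5)P₁ + (64/21)P₂ + (-4/5)P₃ + (24/35)P₄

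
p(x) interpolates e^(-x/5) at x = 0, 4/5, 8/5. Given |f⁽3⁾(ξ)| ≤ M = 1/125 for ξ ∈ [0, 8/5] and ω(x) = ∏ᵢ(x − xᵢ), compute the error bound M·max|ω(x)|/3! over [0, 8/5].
64*sqrt(3)/421875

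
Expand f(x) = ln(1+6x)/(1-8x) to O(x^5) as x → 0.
6*x + 30*x**2 + 312*x**3 + 2172*x**4 + O(x**5)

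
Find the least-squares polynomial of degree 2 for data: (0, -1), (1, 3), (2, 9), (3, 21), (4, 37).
-5/7 + (29/35)x + (15/7)x²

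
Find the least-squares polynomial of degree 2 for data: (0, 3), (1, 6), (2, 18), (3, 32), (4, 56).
101/35 + (22/35)x + (22/7)x²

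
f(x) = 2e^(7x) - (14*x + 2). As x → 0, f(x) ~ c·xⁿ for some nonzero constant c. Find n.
2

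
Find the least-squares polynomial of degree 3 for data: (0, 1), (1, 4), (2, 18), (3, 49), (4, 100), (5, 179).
121/126 + (-73/108)x + (731/252)x² + (47/54)x³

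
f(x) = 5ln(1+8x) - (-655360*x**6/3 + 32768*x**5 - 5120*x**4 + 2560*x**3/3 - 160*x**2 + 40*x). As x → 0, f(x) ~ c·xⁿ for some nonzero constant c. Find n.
7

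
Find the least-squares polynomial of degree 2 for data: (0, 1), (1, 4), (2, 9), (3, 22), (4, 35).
1 + (3/5)x + (2)x²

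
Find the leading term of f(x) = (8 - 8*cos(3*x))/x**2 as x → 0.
36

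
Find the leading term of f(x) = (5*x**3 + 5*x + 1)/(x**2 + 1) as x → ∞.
5*x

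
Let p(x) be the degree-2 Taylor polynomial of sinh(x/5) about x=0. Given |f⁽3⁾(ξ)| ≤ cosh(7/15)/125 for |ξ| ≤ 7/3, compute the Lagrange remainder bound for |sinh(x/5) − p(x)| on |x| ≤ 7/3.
343*cosh(7/15)/20250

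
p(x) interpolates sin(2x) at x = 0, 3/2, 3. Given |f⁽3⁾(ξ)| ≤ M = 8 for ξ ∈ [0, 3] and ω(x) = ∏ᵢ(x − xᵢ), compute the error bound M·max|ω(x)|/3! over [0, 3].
sqrt(3)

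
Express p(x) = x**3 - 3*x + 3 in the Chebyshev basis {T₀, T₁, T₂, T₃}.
(3)T₀ + (-9/4)T₁ + (1/4)T₃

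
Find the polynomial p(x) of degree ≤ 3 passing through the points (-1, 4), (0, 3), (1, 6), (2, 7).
-x**3 + 2*x**2 + 2*x + 3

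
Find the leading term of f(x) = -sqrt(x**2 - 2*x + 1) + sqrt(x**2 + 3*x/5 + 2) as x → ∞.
13/10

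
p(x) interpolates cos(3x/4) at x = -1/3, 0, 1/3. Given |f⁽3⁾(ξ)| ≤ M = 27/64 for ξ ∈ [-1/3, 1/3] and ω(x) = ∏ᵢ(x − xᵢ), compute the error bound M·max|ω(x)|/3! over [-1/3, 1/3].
sqrt(3)/1728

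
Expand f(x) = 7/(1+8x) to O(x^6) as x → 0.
7 - 56*x + 448*x**2 - 3584*x**3 + 28672*x**4 - 229376*x**5 + O(x**6)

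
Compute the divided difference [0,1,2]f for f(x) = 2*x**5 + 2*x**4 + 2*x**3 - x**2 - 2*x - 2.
49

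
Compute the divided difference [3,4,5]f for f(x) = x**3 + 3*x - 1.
12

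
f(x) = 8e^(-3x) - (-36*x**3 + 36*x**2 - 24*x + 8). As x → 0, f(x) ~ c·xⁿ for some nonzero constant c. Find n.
4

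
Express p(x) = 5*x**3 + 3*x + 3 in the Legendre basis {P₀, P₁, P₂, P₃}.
(3)P₀ + (6)P₁ + (2)P₃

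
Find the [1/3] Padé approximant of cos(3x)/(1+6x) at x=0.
(1 - 5*x/8)/(387*x**3/16 + 3*x**2/4 + 43*x/8 + 1)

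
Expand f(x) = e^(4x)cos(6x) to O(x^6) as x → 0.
1 + 4*x - 10*x**2 - 184*x**3/3 - 238*x**4/3 + 488*x**5/15 + O(x**6)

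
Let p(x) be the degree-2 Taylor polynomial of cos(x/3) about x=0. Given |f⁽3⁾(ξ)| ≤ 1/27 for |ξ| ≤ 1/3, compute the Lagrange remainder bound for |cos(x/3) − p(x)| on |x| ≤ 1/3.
1/4374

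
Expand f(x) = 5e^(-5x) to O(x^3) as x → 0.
5 - 25*x + 125*x**2/2 + O(x**3)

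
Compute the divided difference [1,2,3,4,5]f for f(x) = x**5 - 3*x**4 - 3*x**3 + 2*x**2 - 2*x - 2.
12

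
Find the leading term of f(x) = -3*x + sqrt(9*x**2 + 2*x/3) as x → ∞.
1/9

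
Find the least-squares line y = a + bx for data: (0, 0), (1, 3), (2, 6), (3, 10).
a = -1/5, b = 33/10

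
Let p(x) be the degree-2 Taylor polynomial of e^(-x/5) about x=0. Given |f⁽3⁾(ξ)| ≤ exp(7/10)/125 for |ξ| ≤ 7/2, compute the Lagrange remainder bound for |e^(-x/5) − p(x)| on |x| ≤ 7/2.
343*exp(7/10)/6000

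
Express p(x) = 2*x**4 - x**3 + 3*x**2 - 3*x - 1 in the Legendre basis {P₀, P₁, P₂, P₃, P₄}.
(2/5)P₀ + (-18/5)P₁ + (22/7)P₂ + (-2/5)P₃ + (16/35)P₄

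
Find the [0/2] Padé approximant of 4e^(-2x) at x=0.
4/(2*x**2 + 2*x + 1)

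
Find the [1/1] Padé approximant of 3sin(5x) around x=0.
15*x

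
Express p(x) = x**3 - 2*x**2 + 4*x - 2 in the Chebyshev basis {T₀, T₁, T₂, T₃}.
(-3)T₀ + (19/4)T₁ - T₂ + (1/4)T₃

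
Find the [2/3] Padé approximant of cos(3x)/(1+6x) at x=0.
(1 - 15*x**2/4)/(9*x**3/2 + 3*x**2/4 + 6*x + 1)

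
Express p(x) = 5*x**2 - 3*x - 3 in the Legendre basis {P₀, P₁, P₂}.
(-4/3)P₀ + (-3)P₁ + (10/3)P₂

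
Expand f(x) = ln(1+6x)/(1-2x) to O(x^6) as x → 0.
6*x - 6*x**2 + 60*x**3 - 204*x**4 + 5736*x**5/5 + O(x**6)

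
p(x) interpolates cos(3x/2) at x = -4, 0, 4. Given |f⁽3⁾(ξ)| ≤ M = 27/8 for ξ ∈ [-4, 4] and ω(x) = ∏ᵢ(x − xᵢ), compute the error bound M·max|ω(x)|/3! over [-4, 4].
8*sqrt(3)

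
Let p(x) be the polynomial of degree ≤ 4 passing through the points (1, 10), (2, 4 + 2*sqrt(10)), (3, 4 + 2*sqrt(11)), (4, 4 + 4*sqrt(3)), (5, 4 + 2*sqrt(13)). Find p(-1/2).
-693*sqrt(10)/16 - 385*sqrt(3)/8 + 315*sqrt(13)/64 + 3721/64 + 1485*sqrt(11)/32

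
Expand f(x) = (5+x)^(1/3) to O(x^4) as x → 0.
5**(1/3) + 5**(1/3)*x/15 - 5**(1/3)*x**2/225 + 5**(1/3)*x**3/2025 + O(x**4)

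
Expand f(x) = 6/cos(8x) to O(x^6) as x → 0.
6 + 192*x**2 + 5120*x**4 + O(x**6)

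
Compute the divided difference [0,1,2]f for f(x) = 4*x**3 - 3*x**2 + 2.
9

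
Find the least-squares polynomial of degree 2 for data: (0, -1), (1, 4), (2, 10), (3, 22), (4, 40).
-3/7 + (6/7)x + (16/7)x²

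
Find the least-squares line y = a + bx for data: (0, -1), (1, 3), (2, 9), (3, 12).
a = -1, b = 9/2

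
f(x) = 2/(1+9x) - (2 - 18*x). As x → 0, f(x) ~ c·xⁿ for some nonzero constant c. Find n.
2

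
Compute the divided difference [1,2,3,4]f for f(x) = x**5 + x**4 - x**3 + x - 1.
74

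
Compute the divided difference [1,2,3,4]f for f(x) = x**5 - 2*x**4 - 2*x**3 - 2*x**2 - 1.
43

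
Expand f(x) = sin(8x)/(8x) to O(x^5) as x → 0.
1 - 32*x**2/3 + 512*x**4/15 + O(x**5)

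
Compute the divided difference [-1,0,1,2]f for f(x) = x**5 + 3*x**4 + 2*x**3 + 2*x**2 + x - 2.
13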